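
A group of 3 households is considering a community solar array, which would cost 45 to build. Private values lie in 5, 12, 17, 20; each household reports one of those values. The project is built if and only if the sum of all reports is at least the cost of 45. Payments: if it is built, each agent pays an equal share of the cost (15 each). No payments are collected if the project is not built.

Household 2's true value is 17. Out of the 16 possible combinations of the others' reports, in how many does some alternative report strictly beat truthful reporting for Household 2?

2

Others report (5, 20): truth gives 0; report 20 gives 2 > 0. Violating.
Others report (20, 5): truth gives 0; report 20 gives 2 > 0. Violating.
Others report (5, 5): truth gives 0; no alternative beats it.
Others report (5, 12): truth gives 0; no alternative beats it.
(Checking all 16 profiles: 2 have a profitable deviation, 14 do not.)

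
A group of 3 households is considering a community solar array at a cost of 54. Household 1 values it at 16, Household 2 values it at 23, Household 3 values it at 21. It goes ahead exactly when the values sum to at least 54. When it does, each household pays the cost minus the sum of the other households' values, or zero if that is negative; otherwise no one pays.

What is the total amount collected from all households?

Total value 60 ≥ cost 54, so it is built.
Household 1: others sum to 44; max(0, 54 - 44) = 10.
Household 2: others sum to 37; max(0, 54 - 37) = 17.
Household 3: others sum to 39; max(0, 54 - 39) = 15.
Total collected = 10 + 17 + 15 = 42.

42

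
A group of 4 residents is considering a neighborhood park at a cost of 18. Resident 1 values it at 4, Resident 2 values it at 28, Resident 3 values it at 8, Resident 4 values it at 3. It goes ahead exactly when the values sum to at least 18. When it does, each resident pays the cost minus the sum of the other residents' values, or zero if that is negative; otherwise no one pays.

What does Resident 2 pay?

Total value 43 ≥ cost 18, so the project is built.
The other residents' values sum to 15.
Cost minus that sum is 18 - 15 = 3.

3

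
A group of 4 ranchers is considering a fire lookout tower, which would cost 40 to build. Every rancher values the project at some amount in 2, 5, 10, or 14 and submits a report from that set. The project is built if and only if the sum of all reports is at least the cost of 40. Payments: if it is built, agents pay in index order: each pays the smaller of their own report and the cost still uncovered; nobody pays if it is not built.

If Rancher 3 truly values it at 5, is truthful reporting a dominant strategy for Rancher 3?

No

Consider the case where Rancher 1 reports 10, Rancher 2 reports 14 and Rancher 4 reports 14.
Truthful report 5: project built, pays 5, utility 5 - 5 = 0.
Report 2 instead: project built, pays 2, utility 5 - 2 = 3.
Since 3 > 0, reporting 2 is strictly better here, so truthful reporting is not dominant.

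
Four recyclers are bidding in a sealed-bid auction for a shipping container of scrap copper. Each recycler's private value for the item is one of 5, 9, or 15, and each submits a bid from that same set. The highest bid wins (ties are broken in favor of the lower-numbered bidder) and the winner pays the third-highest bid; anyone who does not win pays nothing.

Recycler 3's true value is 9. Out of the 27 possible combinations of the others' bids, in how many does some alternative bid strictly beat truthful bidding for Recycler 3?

Others bid (5, 5, 15): truth gives 0; bid 15 gives 4 > 0. Violating.
Others bid (5, 9, 5): truth gives 0; bid 15 gives 4 > 0. Violating.
Others bid (9, 5, 5): truth gives 0; bid 15 gives 4 > 0. Violating.
Others bid (5, 5, 5): truth gives 4; no alternative beats it.
Others bid (5, 5, 9): truth gives 4; no alternative beats it.
(Checking all 27 profiles: 3 have a profitable deviation, 24 do not.)

3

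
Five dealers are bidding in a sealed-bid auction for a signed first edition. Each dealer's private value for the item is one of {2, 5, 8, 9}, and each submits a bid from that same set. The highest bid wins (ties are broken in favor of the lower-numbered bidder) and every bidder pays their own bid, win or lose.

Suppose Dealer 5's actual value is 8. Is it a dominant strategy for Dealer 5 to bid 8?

No

Consider the case where Dealer 1 bids 2, Dealer 2 bids 2, Dealer 3 bids 2 and Dealer 4 bids 2.
Truthful bid 8: wins, pays 8, utility 8 - 8 = 0.
Bid 5 instead: wins, pays 5, utility 8 - 5 = 3.
Since 3 > 0, bidding 5 is strictly better here, so truthful bidding is not dominant.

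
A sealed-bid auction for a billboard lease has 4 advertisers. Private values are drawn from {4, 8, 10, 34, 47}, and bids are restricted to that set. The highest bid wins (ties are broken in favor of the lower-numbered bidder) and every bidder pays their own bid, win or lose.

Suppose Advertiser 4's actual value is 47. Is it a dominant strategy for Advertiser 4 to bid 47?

No

Consider the case where Advertiser 1 bids 4, Advertiser 2 bids 4 and Advertiser 3 bids 4.
Truthful bid 47: wins, pays 47, utility 47 - 47 = 0.
Bid 8 instead: wins, pays 8, utility 47 - 8 = 39.
Since 39 > 0, bidding 8 is strictly better here, so truthful bidding is not dominant.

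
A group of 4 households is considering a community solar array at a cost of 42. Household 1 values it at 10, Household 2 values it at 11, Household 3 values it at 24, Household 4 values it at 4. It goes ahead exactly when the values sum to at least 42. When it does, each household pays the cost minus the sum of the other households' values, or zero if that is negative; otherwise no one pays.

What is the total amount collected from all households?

24

Total value 49 ≥ cost 42, so it is built.
Household 1: others sum to 39; max(0, 42 - 39) = 3.
Household 2: others sum to 38; max(0, 42 - 38) = 4.
Household 3: others sum to 25; max(0, 42 - 25) = 17.
Household 4: others sum to 45; max(0, 42 - 45) = 0.
Total collected = 3 + 4 + 17 + 0 = 24.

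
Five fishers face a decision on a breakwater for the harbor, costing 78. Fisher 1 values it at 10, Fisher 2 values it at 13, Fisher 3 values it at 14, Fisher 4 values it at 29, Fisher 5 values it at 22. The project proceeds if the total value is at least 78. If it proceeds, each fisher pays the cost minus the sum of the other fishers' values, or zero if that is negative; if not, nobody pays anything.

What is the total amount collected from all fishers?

Total value 88 ≥ cost 78, so it is built.
Fisher 1: others sum to 78; max(0, 78 - 78) = 0.
Fisher 2: others sum to 75; max(0, 78 - 75) = 3.
Fisher 3: others sum to 74; max(0, 78 - 74) = 4.
Fisher 4: others sum to 59; max(0, 78 - 59) = 19.
Fisher 5: others sum to 66; max(0, 78 - 66) = 12.
Total collected = 0 + 3 + 4 + 19 + 12 = 38.

38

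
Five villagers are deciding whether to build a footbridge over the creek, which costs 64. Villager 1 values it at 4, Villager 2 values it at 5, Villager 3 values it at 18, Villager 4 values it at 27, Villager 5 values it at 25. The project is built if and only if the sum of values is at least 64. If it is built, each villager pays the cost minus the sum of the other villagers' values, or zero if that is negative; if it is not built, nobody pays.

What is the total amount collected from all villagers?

25

Total value 79 ≥ cost 64, so it is built.
Villager 1: others sum to 75; max(0, 64 - 75) = 0.
Villager 2: others sum to 74; max(0, 64 - 74) = 0.
Villager 3: others sum to 61; max(0, 64 - 61) = 3.
Villager 4: others sum to 52; max(0, 64 - 52) = 12.
Villager 5: others sum to 54; max(0, 64 - 54) = 10.
Total collected = 0 + 0 + 3 + 12 + 10 = 25.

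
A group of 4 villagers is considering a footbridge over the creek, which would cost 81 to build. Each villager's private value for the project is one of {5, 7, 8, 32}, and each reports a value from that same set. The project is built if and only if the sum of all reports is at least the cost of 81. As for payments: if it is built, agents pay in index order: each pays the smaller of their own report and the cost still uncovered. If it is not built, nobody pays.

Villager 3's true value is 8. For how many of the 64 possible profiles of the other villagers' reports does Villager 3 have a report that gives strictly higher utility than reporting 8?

1

Others report (32, 32, 32): truth gives 0; report 5 gives 3 > 0. Violating.
Others report (5, 5, 5): truth gives 0; no alternative beats it.
Others report (5, 5, 7): truth gives 0; no alternative beats it.
(Checking all 64 profiles: 1 has a profitable deviation, 63 do not.)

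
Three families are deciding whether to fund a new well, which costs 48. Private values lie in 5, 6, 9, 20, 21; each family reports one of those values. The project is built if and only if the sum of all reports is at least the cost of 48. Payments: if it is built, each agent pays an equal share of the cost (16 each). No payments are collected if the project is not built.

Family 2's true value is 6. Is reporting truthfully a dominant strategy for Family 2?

Consider the case where Family 1 reports 21 and Family 3 reports 21.
Truthful report 6: project built, pays 16, utility 6 - 16 = -10.
Report 5 instead: project not built, utility 0.
Since 0 > -10, reporting 5 is strictly better here, so truthful reporting is not dominant.

No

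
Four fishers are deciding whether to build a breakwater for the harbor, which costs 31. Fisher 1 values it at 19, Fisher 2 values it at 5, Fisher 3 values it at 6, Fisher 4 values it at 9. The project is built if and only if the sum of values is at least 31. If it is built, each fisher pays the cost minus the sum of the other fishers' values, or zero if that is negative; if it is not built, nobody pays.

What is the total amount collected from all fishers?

12

Total value 39 ≥ cost 31, so it is built.
Fisher 1: others sum to 20; max(0, 31 - 20) = 11.
Fisher 2: others sum to 34; max(0, 31 - 34) = 0.
Fisher 3: others sum to 33; max(0, 31 - 33) = 0.
Fisher 4: others sum to 30; max(0, 31 - 30) = 1.
Total collected = 11 + 0 + 0 + 1 = 12.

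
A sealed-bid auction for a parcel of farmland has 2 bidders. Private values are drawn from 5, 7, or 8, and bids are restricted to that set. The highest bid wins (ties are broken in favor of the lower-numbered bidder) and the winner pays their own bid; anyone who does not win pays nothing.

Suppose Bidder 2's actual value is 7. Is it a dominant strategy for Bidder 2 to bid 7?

Check each profile of the others' bids and compare truth against every alternative bid.
Others bid (5): truth gives 0, best alternative gives 0.
Others bid (7): truth gives 0, best alternative gives 0.
Others bid (8): truth gives 0, best alternative gives 0.
In every case the truthful bid is at least as good as any alternative, so it is a dominant strategy.

Yes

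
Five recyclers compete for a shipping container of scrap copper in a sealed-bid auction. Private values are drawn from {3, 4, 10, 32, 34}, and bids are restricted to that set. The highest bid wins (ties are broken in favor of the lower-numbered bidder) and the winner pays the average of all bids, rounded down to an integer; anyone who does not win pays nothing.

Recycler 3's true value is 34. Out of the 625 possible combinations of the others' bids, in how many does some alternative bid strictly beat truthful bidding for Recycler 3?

80

Others bid (3, 3, 3, 3): truth gives 25; bid 4 gives 31 > 25. Violating.
Others bid (3, 3, 3, 4): truth gives 25; bid 4 gives 31 > 25. Violating.
Others bid (3, 3, 3, 10): truth gives 24; bid 10 gives 29 > 24. Violating.
Others bid (3, 3, 3, 32): truth gives 19; bid 32 gives 20 > 19. Violating.
Others bid (3, 3, 3, 34): truth gives 19; no alternative beats it.
Others bid (3, 3, 4, 34): truth gives 19; no alternative beats it.
(Checking all 625 profiles: 80 have a profitable deviation, 545 do not.)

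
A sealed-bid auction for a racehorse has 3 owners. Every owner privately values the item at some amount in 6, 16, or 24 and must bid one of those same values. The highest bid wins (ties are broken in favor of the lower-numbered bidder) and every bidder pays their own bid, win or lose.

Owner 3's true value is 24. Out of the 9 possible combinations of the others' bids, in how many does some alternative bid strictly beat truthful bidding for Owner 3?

6

Others bid (6, 6): truth gives 0; bid 16 gives 8 > 0. Violating.
Others bid (6, 24): truth gives -24; bid 6 gives -6 > -24. Violating.
Others bid (16, 24): truth gives -24; bid 6 gives -6 > -24. Violating.
Others bid (24, 6): truth gives -24; bid 6 gives -6 > -24. Violating.
Others bid (6, 16): truth gives 0; no alternative beats it.
Others bid (16, 6): truth gives 0; no alternative beats it.
(Checking all 9 profiles: 6 have a profitable deviation, 3 do not.)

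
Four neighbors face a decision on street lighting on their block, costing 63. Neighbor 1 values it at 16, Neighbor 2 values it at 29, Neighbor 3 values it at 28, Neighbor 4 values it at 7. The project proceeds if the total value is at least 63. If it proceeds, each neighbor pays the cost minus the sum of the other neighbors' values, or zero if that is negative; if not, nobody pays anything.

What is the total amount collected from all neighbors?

Total value 80 ≥ cost 63, so it is built.
Neighbor 1: others sum to 64; max(0, 63 - 64) = 0.
Neighbor 2: others sum to 51; max(0, 63 - 51) = 12.
Neighbor 3: others sum to 52; max(0, 63 - 52) = 11.
Neighbor 4: others sum to 73; max(0, 63 - 73) = 0.
Total collected = 0 + 12 + 11 + 0 = 23.

23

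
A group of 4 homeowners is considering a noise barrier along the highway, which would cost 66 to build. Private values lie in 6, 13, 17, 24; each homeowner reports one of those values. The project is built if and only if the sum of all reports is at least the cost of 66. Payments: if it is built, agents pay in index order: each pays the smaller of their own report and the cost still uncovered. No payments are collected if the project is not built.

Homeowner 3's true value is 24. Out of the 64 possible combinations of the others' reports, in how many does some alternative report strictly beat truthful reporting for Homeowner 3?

23

Others report (6, 24, 24): truth gives 0; report 13 gives 11 > 0. Violating.
Others report (13, 13, 24): truth gives 0; report 17 gives 7 > 0. Violating.
Others report (13, 17, 24): truth gives 0; report 13 gives 11 > 0. Violating.
Others report (13, 24, 13): truth gives 0; report 17 gives 7 > 0. Violating.
Others report (6, 6, 6): truth gives 0; no alternative beats it.
Others report (6, 6, 13): truth gives 0; no alternative beats it.
(Checking all 64 profiles: 23 have a profitable deviation, 41 do not.)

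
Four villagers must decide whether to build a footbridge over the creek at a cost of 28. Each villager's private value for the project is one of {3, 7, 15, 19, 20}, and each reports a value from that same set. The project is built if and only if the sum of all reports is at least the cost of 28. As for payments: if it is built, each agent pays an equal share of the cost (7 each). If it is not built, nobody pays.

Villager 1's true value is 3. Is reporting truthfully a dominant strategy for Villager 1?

Yes

Check each profile of the others' reports and compare truth against every alternative report.
Others report (3, 3, 15): truth gives 0, best alternative gives -4.
Others report (3, 15, 3): truth gives 0, best alternative gives -4.
Others report (7, 7, 7): truth gives 0, best alternative gives -4.
Others report (15, 3, 3): truth gives 0, best alternative gives -4.
Others report (3, 3, 19): truth gives -4, best alternative gives -4.
Others report (3, 3, 20): truth gives -4, best alternative gives -4.
(Remaining 119 profiles checked similarly; truth is weakly best in each.)
In every case the truthful report is at least as good as any alternative, so it is a dominant strategy.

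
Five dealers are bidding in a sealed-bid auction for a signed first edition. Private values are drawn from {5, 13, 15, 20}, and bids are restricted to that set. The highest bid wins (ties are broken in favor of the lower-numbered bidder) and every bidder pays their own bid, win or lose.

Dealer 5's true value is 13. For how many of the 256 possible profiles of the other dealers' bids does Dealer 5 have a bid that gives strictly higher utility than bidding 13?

255

Others bid (5, 5, 5, 13): truth gives -13; bid 15 gives -2 > -13. Violating.
Others bid (5, 5, 5, 15): truth gives -13; bid 5 gives -5 > -13. Violating.
Others bid (5, 5, 5, 20): truth gives -13; bid 5 gives -5 > -13. Violating.
Others bid (5, 5, 13, 5): truth gives -13; bid 15 gives -2 > -13. Violating.
Others bid (5, 5, 5, 5): truth gives 0; no alternative beats it.
(Checking all 256 profiles: 255 have a profitable deviation, 1 does not.)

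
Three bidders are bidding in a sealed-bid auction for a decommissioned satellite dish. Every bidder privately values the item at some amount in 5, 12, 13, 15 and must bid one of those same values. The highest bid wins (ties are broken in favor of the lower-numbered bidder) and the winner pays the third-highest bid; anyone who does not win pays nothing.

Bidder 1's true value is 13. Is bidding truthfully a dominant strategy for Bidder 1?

No

Consider the case where Bidder 2 bids 5 and Bidder 3 bids 15.
Truthful bid 13: loses, pays 0, utility 0.
Bid 15 instead: wins, pays 5, utility 13 - 5 = 8.
Since 8 > 0, bidding 15 is strictly better here, so truthful bidding is not dominant.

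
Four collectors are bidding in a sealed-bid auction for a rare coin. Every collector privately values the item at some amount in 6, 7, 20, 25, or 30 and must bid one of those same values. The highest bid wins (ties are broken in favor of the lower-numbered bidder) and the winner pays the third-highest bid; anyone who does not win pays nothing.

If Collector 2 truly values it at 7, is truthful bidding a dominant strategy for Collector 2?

No

Consider the case where Collector 1 bids 6, Collector 3 bids 6 and Collector 4 bids 20.
Truthful bid 7: loses, pays 0, utility 0.
Bid 20 instead: wins, pays 6, utility 7 - 6 = 1.
Since 1 > 0, bidding 20 is strictly better here, so truthful bidding is not dominant.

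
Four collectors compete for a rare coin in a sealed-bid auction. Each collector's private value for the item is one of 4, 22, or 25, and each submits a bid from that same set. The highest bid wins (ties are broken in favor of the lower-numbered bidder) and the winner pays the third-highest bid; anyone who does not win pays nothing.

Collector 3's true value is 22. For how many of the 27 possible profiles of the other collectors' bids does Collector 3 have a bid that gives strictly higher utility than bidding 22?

Others bid (4, 4, 25): truth gives 0; bid 25 gives 18 > 0. Violating.
Others bid (4, 22, 4): truth gives 0; bid 25 gives 18 > 0. Violating.
Others bid (22, 4, 4): truth gives 0; bid 25 gives 18 > 0. Violating.
Others bid (4, 4, 4): truth gives 18; no alternative beats it.
Others bid (4, 4, 22): truth gives 18; no alternative beats it.
(Checking all 27 profiles: 3 have a profitable deviation, 24 do not.)

3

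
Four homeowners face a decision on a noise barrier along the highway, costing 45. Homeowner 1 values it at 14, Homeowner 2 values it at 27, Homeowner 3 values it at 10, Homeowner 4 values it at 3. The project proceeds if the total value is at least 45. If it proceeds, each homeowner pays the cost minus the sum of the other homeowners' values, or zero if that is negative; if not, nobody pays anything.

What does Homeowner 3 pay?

Total value 54 ≥ cost 45, so the project is built.
The other homeowners' values sum to 44.
Cost minus that sum is 45 - 44 = 1.

1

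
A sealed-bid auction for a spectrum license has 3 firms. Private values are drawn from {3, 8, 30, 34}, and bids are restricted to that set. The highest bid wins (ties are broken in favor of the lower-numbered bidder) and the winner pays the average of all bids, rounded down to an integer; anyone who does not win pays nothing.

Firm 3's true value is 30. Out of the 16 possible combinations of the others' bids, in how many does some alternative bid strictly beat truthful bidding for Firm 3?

Others bid (3, 3): truth gives 18; bid 8 gives 26 > 18. Violating.
Others bid (3, 30): truth gives 0; bid 34 gives 8 > 0. Violating.
Others bid (8, 30): truth gives 0; bid 34 gives 6 > 0. Violating.
Others bid (30, 3): truth gives 0; bid 34 gives 8 > 0. Violating.
Others bid (3, 8): truth gives 17; no alternative beats it.
Others bid (3, 34): truth gives 0; no alternative beats it.
(Checking all 16 profiles: 5 have a profitable deviation, 11 do not.)

5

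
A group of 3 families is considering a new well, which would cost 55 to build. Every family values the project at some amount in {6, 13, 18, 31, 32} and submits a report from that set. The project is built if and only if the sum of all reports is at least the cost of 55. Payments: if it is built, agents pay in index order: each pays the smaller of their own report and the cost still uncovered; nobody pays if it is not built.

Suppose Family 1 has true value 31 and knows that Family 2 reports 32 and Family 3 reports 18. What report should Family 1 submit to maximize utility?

6

Report 6: project built, pays 6, utility 31 - 6 = 25.
Report 13: project built, pays 13, utility 31 - 13 = 18.
Report 18: project built, pays 18, utility 31 - 18 = 13.
Report 31: project built, pays 31, utility 31 - 31 = 0.
Report 32: project built, pays 32, utility 31 - 32 = -1.
The best choice is 6 with utility 25.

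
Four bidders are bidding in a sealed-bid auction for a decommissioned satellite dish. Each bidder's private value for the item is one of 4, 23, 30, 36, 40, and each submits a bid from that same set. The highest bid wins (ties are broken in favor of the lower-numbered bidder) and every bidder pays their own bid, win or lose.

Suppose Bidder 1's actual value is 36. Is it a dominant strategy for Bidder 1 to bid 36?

No

Consider the case where Bidder 2 bids 4, Bidder 3 bids 4 and Bidder 4 bids 4.
Truthful bid 36: wins, pays 36, utility 36 - 36 = 0.
Bid 4 instead: wins, pays 4, utility 36 - 4 = 32.
Since 32 > 0, bidding 4 is strictly better here, so truthful bidding is not dominant.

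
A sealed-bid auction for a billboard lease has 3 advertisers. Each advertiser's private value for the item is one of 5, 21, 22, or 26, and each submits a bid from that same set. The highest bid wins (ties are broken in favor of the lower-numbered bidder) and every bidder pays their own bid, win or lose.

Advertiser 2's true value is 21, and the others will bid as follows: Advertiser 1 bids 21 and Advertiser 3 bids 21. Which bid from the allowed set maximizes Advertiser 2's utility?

22

Bid 5: loses but pays 5, utility -5.
Bid 21: loses but pays 21, utility -21.
Bid 22: wins, pays 22, utility 21 - 22 = -1.
Bid 26: wins, pays 26, utility 21 - 26 = -5.
The best choice is 22 with utility -1.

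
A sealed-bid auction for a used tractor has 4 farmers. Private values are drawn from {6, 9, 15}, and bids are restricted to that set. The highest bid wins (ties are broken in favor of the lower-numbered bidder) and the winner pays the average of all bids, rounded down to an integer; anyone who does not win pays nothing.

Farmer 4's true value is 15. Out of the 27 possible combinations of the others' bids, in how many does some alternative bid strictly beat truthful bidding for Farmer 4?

Others bid (6, 6, 6): truth gives 7; bid 9 gives 9 > 7. Violating.
Others bid (6, 6, 9): truth gives 6; no alternative beats it.
Others bid (6, 6, 15): truth gives 0; no alternative beats it.
(Checking all 27 profiles: 1 has a profitable deviation, 26 do not.)

1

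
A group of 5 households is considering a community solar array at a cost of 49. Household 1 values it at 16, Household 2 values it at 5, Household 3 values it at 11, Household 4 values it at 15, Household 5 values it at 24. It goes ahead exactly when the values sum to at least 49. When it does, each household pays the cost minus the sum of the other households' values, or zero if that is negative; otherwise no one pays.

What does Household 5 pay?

Total value 71 ≥ cost 49, so the project is built.
The other households' values sum to 47.
Cost minus that sum is 49 - 47 = 2.

2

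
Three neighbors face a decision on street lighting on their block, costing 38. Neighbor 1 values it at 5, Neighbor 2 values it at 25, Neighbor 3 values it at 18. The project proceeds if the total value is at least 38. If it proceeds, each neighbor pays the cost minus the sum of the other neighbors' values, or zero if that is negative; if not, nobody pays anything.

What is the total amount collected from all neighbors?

Total value 48 ≥ cost 38, so it is built.
Neighbor 1: others sum to 43; max(0, 38 - 43) = 0.
Neighbor 2: others sum to 23; max(0, 38 - 23) = 15.
Neighbor 3: others sum to 30; max(0, 38 - 30) = 8.
Total collected = 0 + 15 + 8 = 23.

23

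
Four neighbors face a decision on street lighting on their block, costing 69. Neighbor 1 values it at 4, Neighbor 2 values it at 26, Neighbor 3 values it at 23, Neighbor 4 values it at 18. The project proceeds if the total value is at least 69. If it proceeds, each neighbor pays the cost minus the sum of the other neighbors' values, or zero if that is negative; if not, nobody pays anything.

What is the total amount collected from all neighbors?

63

Total value 71 ≥ cost 69, so it is built.
Neighbor 1: others sum to 67; max(0, 69 - 67) = 2.
Neighbor 2: others sum to 45; max(0, 69 - 45) = 24.
Neighbor 3: others sum to 48; max(0, 69 - 48) = 21.
Neighbor 4: others sum to 53; max(0, 69 - 53) = 16.
Total collected = 2 + 24 + 21 + 16 = 63.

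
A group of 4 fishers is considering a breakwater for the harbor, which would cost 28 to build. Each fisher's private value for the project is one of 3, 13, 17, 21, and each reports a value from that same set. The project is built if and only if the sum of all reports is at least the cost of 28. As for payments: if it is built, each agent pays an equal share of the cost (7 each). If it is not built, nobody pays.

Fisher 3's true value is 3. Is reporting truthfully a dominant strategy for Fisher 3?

Check each profile of the others' reports and compare truth against every alternative report.
Others report (3, 3, 13): truth gives 0, best alternative gives -4.
Others report (3, 3, 17): truth gives 0, best alternative gives -4.
Others report (3, 13, 3): truth gives 0, best alternative gives -4.
Others report (3, 17, 3): truth gives 0, best alternative gives -4.
Others report (13, 3, 3): truth gives 0, best alternative gives -4.
Others report (17, 3, 3): truth gives 0, best alternative gives -4.
(Remaining 58 profiles checked similarly; truth is weakly best in each.)
In every case the truthful report is at least as good as any alternative, so it is a dominant strategy.

Yes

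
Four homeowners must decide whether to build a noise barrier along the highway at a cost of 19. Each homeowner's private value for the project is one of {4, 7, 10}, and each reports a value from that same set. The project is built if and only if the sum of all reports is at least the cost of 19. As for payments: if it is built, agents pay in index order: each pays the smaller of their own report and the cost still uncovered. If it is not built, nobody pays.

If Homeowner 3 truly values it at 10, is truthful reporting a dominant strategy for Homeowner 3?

Consider the case where Homeowner 1 reports 4, Homeowner 2 reports 4 and Homeowner 4 reports 4.
Truthful report 10: project built, pays 10, utility 10 - 10 = 0.
Report 7 instead: project built, pays 7, utility 10 - 7 = 3.
Since 3 > 0, reporting 7 is strictly better here, so truthful reporting is not dominant.

No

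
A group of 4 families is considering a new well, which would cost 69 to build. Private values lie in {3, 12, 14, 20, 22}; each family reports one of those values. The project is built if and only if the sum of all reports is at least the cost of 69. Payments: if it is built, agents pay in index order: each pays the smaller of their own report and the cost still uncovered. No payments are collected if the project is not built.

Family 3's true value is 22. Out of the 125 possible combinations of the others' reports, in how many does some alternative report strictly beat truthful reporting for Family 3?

35

Others report (12, 20, 20): truth gives 0; report 20 gives 2 > 0. Violating.
Others report (12, 20, 22): truth gives 0; report 20 gives 2 > 0. Violating.
Others report (12, 22, 20): truth gives 0; report 20 gives 2 > 0. Violating.
Others report (12, 22, 22): truth gives 0; report 14 gives 8 > 0. Violating.
Others report (3, 3, 3): truth gives 0; no alternative beats it.
Others report (3, 3, 12): truth gives 0; no alternative beats it.
(Checking all 125 profiles: 35 have a profitable deviation, 90 do not.)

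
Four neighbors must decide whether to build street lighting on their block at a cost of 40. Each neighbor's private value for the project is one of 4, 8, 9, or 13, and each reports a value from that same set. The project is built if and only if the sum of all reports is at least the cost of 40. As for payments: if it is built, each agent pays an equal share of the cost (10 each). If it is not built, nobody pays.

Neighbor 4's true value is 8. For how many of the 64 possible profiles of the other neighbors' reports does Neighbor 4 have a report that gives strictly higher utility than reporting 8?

Others report (8, 13, 13): truth gives -2; report 4 gives 0 > -2. Violating.
Others report (9, 13, 13): truth gives -2; report 4 gives 0 > -2. Violating.
Others report (13, 8, 13): truth gives -2; report 4 gives 0 > -2. Violating.
Others report (13, 9, 13): truth gives -2; report 4 gives 0 > -2. Violating.
Others report (4, 4, 4): truth gives 0; no alternative beats it.
Others report (4, 4, 8): truth gives 0; no alternative beats it.
(Checking all 64 profiles: 6 have a profitable deviation, 58 do not.)

6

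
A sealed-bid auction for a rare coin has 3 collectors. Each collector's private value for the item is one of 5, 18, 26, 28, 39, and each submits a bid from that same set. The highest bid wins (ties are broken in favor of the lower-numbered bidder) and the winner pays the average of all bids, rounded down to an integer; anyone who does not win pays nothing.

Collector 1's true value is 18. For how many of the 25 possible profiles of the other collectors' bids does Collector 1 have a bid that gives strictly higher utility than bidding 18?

Others bid (5, 5): truth gives 9; bid 5 gives 13 > 9. Violating.
Others bid (5, 18): truth gives 5; no alternative beats it.
Others bid (5, 26): truth gives 0; no alternative beats it.
(Checking all 25 profiles: 1 has a profitable deviation, 24 do not.)

1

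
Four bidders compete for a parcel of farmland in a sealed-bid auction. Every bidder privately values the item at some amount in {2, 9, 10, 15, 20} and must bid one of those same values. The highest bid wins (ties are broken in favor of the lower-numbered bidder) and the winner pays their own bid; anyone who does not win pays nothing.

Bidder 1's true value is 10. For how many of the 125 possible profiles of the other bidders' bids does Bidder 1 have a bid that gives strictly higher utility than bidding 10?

8

Others bid (2, 2, 2): truth gives 0; bid 2 gives 8 > 0. Violating.
Others bid (2, 2, 9): truth gives 0; bid 9 gives 1 > 0. Violating.
Others bid (2, 9, 2): truth gives 0; bid 9 gives 1 > 0. Violating.
Others bid (2, 9, 9): truth gives 0; bid 9 gives 1 > 0. Violating.
Others bid (2, 2, 10): truth gives 0; no alternative beats it.
Others bid (2, 2, 15): truth gives 0; no alternative beats it.
(Checking all 125 profiles: 8 have a profitable deviation, 117 do not.)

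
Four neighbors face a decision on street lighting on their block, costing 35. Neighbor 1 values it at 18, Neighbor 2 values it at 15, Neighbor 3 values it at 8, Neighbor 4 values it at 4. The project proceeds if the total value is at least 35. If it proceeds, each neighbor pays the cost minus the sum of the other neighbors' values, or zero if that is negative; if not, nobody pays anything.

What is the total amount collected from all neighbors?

13

Total value 45 ≥ cost 35, so it is built.
Neighbor 1: others sum to 27; max(0, 35 - 27) = 8.
Neighbor 2: others sum to 30; max(0, 35 - 30) = 5.
Neighbor 3: others sum to 37; max(0, 35 - 37) = 0.
Neighbor 4: others sum to 41; max(0, 35 - 41) = 0.
Total collected = 8 + 5 + 0 + 0 = 13.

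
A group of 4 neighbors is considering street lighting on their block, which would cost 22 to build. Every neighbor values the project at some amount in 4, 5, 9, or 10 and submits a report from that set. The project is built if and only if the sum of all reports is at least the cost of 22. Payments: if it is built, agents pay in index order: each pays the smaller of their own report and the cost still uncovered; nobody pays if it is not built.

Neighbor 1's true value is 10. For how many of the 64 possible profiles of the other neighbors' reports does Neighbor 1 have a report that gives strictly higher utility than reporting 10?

Others report (4, 4, 5): truth gives 0; report 9 gives 1 > 0. Violating.
Others report (4, 4, 9): truth gives 0; report 5 gives 5 > 0. Violating.
Others report (4, 4, 10): truth gives 0; report 4 gives 6 > 0. Violating.
Others report (4, 5, 4): truth gives 0; report 9 gives 1 > 0. Violating.
Others report (4, 4, 4): truth gives 0; no alternative beats it.
(Checking all 64 profiles: 63 have a profitable deviation, 1 does not.)

63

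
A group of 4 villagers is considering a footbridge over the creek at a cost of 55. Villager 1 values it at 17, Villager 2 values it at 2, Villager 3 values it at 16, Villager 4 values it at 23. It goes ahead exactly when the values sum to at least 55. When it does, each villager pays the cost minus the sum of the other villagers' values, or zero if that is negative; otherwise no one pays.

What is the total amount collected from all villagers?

47

Total value 58 ≥ cost 55, so it is built.
Villager 1: others sum to 41; max(0, 55 - 41) = 14.
Villager 2: others sum to 56; max(0, 55 - 56) = 0.
Villager 3: others sum to 42; max(0, 55 - 42) = 13.
Villager 4: others sum to 35; max(0, 55 - 35) = 20.
Total collected = 14 + 0 + 13 + 20 = 47.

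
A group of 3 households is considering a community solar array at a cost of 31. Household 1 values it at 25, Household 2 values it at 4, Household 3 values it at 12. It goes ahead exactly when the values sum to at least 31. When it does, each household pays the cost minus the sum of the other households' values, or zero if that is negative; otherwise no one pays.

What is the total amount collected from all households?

Total value 41 ≥ cost 31, so it is built.
Household 1: others sum to 16; max(0, 31 - 16) = 15.
Household 2: others sum to 37; max(0, 31 - 37) = 0.
Household 3: others sum to 29; max(0, 31 - 29) = 2.
Total collected = 15 + 0 + 2 = 17.

17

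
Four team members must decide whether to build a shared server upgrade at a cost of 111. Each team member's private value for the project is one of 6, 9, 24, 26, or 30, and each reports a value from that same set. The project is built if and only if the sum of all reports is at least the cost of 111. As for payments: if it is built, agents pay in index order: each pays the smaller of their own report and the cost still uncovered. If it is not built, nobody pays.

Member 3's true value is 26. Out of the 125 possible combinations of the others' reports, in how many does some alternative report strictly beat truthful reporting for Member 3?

Others report (30, 30, 30): truth gives 0; report 24 gives 2 > 0. Violating.
Others report (6, 6, 6): truth gives 0; no alternative beats it.
Others report (6, 6, 9): truth gives 0; no alternative beats it.
(Checking all 125 profiles: 1 has a profitable deviation, 124 do not.)

1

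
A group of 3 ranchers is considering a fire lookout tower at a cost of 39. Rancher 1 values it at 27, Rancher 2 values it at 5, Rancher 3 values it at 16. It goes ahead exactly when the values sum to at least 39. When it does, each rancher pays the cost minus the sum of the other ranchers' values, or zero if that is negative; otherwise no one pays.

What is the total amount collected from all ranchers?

Total value 48 ≥ cost 39, so it is built.
Rancher 1: others sum to 21; max(0, 39 - 21) = 18.
Rancher 2: others sum to 43; max(0, 39 - 43) = 0.
Rancher 3: others sum to 32; max(0, 39 - 32) = 7.
Total collected = 18 + 0 + 7 = 25.

25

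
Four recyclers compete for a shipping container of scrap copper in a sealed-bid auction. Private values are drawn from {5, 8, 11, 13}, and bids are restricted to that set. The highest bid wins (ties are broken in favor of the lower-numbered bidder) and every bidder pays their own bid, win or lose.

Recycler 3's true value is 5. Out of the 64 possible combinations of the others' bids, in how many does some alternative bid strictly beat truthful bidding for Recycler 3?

Others bid (5, 5, 5): truth gives -5; bid 8 gives -3 > -5. Violating.
Others bid (5, 5, 8): truth gives -5; bid 8 gives -3 > -5. Violating.
Others bid (5, 5, 11): truth gives -5; no alternative beats it.
Others bid (5, 5, 13): truth gives -5; no alternative beats it.
(Checking all 64 profiles: 2 have a profitable deviation, 62 do not.)

2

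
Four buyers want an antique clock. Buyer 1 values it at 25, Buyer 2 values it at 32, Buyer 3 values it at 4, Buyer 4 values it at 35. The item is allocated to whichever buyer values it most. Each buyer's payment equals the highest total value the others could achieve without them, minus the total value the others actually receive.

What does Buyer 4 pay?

32

Buyer 4 has the highest value and receives the item.
Without Buyer 4, the item would go to the next-highest value, 32, so the others could achieve 32.
With Buyer 4 present and winning, the others receive nothing, so their total is 0.
Payment = 32 - 0 = 32.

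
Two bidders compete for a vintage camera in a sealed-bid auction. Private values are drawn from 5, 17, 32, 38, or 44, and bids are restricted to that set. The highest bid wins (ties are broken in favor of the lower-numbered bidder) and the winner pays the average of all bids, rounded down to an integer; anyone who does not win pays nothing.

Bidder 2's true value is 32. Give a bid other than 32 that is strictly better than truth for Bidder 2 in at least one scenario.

Suppose Bidder 1 bids 5.
Bid 32: wins, pays 18, utility 32 - 18 = 14.
Bid 17: wins, pays 11, utility 32 - 11 = 21.
So bidding 17 beats truth here (21 > 14).

17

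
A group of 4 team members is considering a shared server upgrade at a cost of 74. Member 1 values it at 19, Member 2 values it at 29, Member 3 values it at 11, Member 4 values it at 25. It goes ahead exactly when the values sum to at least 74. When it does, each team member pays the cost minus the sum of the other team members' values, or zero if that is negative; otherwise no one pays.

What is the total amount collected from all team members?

Total value 84 ≥ cost 74, so it is built.
Member 1: others sum to 65; max(0, 74 - 65) = 9.
Member 2: others sum to 55; max(0, 74 - 55) = 19.
Member 3: others sum to 73; max(0, 74 - 73) = 1.
Member 4: others sum to 59; max(0, 74 - 59) = 15.
Total collected = 9 + 19 + 1 + 15 = 44.

44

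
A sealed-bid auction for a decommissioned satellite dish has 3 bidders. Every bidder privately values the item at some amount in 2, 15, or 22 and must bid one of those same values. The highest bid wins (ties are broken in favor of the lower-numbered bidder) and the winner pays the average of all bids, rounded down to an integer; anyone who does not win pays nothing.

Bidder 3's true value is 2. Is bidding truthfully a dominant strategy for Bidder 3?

Check each profile of the others' bids and compare truth against every alternative bid.
Others bid (2, 2): truth gives 0, best alternative gives -4.
Others bid (2, 15): truth gives 0, best alternative gives 0.
Others bid (2, 22): truth gives 0, best alternative gives 0.
Others bid (15, 2): truth gives 0, best alternative gives 0.
Others bid (15, 15): truth gives 0, best alternative gives 0.
Others bid (15, 22): truth gives 0, best alternative gives 0.
(Remaining 3 profiles checked similarly; truth is weakly best in each.)
In every case the truthful bid is at least as good as any alternative, so it is a dominant strategy.

Yes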